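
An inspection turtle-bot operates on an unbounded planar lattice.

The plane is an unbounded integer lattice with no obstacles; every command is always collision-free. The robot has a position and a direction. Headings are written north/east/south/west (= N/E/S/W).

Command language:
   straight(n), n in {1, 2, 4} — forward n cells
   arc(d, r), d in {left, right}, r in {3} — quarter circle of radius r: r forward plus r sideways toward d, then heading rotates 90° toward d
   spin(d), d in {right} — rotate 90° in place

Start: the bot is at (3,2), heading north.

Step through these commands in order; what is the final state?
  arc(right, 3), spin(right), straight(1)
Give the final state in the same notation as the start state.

at (6,4), heading south

begin: at (3,2), heading north
1. arc(right, 3) → at (6,5), heading east
2. spin(right) → at (6,5), heading south
3. straight(1) → at (6,4), heading south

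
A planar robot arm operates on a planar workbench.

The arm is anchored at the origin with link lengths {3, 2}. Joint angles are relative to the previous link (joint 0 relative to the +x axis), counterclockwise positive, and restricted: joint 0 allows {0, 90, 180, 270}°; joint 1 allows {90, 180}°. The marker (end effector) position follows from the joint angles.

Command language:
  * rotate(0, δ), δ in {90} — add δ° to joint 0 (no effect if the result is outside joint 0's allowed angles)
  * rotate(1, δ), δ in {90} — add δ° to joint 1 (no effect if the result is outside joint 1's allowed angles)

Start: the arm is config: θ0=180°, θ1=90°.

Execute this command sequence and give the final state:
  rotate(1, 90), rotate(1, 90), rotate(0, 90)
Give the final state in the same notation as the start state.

start: config: θ0=180°, θ1=90°
[1] after rotate(1, 90): config: θ0=180°, θ1=180°
[2] after rotate(1, 90): config: θ0=180°, θ1=180°
[3] after rotate(0, 90): config: θ0=270°, θ1=180°

config: θ0=270°, θ1=180°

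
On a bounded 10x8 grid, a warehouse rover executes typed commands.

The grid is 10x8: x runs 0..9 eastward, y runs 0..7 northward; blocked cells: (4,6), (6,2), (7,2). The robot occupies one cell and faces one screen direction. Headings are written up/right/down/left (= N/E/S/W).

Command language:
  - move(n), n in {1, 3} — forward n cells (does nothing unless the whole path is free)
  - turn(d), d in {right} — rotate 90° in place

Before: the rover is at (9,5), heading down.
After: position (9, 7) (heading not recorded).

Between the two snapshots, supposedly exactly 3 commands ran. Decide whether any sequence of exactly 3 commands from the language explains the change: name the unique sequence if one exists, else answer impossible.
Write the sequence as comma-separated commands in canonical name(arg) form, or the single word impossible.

checked all 3-command options: none fits.

impossible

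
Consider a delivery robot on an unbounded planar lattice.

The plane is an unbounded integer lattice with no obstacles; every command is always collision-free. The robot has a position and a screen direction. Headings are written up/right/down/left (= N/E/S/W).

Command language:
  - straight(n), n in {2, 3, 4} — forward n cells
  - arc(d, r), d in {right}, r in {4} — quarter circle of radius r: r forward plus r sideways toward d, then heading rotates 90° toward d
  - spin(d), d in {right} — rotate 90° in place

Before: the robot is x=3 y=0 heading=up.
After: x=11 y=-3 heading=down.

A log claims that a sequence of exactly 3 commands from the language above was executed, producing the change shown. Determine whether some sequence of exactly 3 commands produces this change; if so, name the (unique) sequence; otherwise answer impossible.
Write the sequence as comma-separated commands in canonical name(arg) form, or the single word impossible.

key: running straight(3) before arc(right, 4) would end elsewhere — order is forced
begin: x=3 y=0 heading=up
[1] after arc(right, 4): x=7 y=4 heading=right
[2] after arc(right, 4): x=11 y=0 heading=down
[3] after straight(3): x=11 y=-3 heading=down
all 125 alternatives checked — unique.

arc(right, 4), arc(right, 4), straight(3)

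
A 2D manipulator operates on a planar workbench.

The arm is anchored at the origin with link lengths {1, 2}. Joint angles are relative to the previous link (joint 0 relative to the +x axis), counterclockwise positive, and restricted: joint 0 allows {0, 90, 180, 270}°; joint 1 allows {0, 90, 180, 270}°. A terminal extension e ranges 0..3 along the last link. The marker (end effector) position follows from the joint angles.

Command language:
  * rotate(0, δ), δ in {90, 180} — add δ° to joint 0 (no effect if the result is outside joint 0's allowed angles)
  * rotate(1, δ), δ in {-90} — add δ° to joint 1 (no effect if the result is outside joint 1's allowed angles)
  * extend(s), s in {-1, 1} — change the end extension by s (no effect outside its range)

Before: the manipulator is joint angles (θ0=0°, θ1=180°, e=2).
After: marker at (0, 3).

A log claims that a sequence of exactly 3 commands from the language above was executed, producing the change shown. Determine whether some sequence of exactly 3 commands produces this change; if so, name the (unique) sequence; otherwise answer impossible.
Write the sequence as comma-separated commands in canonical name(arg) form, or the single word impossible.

rotate(0, 90), rotate(0, 90), rotate(0, 90)

t0: joint angles (θ0=0°, θ1=180°, e=2)
t=1 rotate(0, 90) ⇒ joint angles (θ0=90°, θ1=180°, e=2)
t=2 rotate(0, 90) ⇒ joint angles (θ0=180°, θ1=180°, e=2)
t=3 rotate(0, 90) ⇒ joint angles (θ0=270°, θ1=180°, e=2)
no other 3-command option fits: unique.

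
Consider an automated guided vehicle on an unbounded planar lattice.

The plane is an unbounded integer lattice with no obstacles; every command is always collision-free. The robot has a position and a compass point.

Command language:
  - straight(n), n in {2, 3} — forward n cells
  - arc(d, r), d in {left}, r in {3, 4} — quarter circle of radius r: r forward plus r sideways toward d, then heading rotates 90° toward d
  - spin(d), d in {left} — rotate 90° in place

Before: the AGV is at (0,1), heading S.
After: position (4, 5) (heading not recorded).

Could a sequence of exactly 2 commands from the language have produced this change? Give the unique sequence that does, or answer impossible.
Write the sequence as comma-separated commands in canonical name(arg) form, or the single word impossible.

key: running arc(left, 4) before spin(left) would end elsewhere — order is forced
initial: at (0,1), heading S
1. spin(left) → at (0,1), heading E
2. arc(left, 4) → at (4,5), heading N
all 25 alternatives checked — unique.

spin(left), arc(left, 4)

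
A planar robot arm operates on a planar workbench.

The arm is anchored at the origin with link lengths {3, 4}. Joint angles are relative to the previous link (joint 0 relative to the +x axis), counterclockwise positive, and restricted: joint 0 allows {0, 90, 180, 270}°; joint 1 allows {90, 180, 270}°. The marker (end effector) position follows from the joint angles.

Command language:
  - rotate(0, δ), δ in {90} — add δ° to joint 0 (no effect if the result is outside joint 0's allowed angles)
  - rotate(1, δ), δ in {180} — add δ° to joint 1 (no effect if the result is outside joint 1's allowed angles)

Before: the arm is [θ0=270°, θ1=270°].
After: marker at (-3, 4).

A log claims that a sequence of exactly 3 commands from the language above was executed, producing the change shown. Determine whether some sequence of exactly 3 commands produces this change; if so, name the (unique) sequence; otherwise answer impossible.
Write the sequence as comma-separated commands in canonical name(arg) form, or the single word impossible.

begin: [θ0=270°, θ1=270°]
[1] after rotate(0, 90): [θ0=0°, θ1=270°]
[2] after rotate(0, 90): [θ0=90°, θ1=270°]
[3] after rotate(0, 90): [θ0=180°, θ1=270°]
uniquely the one of 8 3-step routes that fits.

rotate(0, 90), rotate(0, 90), rotate(0, 90)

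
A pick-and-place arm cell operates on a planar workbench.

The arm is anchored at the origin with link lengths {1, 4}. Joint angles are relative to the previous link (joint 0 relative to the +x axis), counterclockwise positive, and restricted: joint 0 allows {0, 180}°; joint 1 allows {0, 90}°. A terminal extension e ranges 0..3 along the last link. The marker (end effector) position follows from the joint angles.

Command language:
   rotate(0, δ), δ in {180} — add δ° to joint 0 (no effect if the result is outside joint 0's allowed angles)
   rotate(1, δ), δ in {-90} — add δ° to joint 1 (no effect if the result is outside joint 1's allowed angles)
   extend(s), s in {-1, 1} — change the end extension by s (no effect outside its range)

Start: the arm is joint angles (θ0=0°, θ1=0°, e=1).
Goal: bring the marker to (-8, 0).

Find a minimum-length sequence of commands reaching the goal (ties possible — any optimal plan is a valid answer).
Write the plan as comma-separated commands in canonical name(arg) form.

t0: joint angles (θ0=0°, θ1=0°, e=1)
1. extend(1) → joint angles (θ0=0°, θ1=0°, e=2)
2. extend(1) → joint angles (θ0=0°, θ1=0°, e=3)
3. rotate(0, 180) → joint angles (θ0=180°, θ1=0°, e=3)
nothing shorter than 3 reaches the goal.

extend(1), extend(1), rotate(0, 180)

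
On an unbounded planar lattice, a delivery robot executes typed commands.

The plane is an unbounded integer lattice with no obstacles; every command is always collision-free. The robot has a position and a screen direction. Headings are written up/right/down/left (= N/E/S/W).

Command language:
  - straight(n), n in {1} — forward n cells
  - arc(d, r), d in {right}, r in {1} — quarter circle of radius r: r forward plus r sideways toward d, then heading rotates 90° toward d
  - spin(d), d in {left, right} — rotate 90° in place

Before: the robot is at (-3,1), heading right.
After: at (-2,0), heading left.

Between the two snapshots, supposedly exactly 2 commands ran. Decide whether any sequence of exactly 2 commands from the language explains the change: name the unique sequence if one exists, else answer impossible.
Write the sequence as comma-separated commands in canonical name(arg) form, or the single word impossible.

arc(right, 1), spin(right)

key: cell and facing (now W) both changed — the 2 commands mix motion and turning
from: at (-3,1), heading right
step 1 (arc(right, 1)): at (-2,0), heading down
step 2 (spin(right)): at (-2,0), heading left
no other 2-command option fits: unique.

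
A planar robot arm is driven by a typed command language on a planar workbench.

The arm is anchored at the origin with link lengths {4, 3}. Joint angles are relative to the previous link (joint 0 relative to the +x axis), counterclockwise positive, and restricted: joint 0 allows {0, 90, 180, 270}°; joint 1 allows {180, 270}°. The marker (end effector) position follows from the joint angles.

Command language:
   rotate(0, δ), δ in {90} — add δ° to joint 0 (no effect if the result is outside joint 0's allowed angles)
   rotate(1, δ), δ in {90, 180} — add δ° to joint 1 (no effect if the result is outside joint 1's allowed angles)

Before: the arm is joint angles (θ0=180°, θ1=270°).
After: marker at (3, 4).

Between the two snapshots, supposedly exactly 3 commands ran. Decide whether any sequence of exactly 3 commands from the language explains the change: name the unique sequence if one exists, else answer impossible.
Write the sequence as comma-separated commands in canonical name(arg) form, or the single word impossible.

rotate(0, 90), rotate(0, 90), rotate(0, 90)

initial: joint angles (θ0=180°, θ1=270°)
[1] after rotate(0, 90): joint angles (θ0=270°, θ1=270°)
[2] after rotate(0, 90): joint angles (θ0=0°, θ1=270°)
[3] after rotate(0, 90): joint angles (θ0=90°, θ1=270°)
uniquely the one of 27 3-step routes that fits.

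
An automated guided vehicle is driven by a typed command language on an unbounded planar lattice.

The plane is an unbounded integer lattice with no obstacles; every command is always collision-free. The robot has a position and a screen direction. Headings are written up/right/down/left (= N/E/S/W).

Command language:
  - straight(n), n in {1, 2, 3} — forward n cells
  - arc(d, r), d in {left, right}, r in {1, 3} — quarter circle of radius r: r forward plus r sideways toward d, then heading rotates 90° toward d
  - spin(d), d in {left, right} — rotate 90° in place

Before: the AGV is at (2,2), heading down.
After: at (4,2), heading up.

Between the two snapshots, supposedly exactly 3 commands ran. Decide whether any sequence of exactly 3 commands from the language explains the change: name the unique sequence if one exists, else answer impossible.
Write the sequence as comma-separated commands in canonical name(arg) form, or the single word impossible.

spin(left), straight(2), spin(left)

key: position moved to (4,2) AND the heading swung to N — translation plus rotation needed
t0: at (2,2), heading down
1. spin(left) → at (2,2), heading right
2. straight(2) → at (4,2), heading right
3. spin(left) → at (4,2), heading up
uniquely the one of 729 3-step routes that fits.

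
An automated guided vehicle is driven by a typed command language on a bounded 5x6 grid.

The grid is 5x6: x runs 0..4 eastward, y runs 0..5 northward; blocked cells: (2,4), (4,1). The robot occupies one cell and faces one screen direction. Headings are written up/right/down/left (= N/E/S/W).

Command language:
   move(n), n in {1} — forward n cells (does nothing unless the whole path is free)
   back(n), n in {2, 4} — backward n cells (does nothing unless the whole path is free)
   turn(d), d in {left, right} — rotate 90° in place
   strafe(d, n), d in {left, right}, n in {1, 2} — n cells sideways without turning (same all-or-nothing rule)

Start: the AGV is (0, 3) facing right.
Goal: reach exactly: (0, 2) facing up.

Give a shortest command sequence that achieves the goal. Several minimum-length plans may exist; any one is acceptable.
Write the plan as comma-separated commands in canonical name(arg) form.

begin: (0, 3) facing right
t=1 strafe(right, 1) ⇒ (0, 2) facing right
t=2 turn(left) ⇒ (0, 2) facing up
minimal: 2 command(s), checked below 2.

strafe(right, 1), turn(left)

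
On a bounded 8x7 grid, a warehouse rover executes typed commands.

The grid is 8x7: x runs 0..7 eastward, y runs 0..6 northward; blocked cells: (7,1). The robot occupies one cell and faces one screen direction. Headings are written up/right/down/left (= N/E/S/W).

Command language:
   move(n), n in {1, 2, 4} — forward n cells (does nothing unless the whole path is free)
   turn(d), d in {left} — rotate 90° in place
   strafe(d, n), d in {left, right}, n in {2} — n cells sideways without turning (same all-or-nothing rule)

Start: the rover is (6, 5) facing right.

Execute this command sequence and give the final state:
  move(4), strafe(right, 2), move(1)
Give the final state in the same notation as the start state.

begin: (6, 5) facing right
t=1 move(4) ⇒ (6, 5) facing right
t=2 strafe(right, 2) ⇒ (6, 3) facing right
t=3 move(1) ⇒ (7, 3) facing right

(7, 3) facing right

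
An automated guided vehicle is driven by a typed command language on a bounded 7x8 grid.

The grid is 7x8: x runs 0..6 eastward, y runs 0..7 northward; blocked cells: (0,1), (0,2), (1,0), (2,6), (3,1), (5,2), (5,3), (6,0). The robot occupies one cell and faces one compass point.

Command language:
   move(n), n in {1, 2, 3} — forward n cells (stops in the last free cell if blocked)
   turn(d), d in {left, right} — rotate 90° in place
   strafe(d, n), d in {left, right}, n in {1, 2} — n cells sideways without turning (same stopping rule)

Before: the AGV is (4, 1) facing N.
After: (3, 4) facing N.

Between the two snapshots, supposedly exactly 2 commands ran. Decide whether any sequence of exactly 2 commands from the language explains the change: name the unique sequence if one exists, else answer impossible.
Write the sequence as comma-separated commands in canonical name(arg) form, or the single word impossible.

key: running strafe(left, 1) before move(3) would end elsewhere — order is forced
initial: (4, 1) facing N
[1] after move(3): (4, 4) facing N
[2] after strafe(left, 1): (3, 4) facing N
no other 2-command option fits: unique.

move(3), strafe(left, 1)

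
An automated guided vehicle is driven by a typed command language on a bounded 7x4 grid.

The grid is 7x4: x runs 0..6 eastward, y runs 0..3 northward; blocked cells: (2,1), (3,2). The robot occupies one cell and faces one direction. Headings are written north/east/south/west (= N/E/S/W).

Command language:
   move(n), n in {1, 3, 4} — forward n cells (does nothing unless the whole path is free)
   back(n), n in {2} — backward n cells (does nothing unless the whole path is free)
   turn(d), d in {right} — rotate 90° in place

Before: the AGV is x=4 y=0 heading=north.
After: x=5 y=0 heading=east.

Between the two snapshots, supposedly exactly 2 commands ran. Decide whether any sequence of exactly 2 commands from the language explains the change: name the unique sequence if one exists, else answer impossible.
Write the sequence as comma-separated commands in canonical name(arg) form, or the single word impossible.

turn(right), move(1)

key: running move(1) before turn(right) would end elsewhere — order is forced
begin: x=4 y=0 heading=north
[1] after turn(right): x=4 y=0 heading=east
[2] after move(1): x=5 y=0 heading=east
no other 2-command option fits: unique.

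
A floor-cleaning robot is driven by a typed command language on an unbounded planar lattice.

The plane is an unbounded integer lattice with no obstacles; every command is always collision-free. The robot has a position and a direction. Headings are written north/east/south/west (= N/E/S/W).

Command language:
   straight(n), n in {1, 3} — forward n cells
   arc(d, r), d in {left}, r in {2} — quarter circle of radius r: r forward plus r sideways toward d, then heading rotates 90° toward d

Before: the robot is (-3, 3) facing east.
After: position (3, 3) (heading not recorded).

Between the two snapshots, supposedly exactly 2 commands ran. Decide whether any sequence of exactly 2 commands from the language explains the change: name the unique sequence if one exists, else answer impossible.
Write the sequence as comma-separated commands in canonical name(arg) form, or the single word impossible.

straight(3), straight(3)

from: (-3, 3) facing east
step 1 (straight(3)): (0, 3) facing east
step 2 (straight(3)): (3, 3) facing east
uniquely the one of 9 2-step routes that fits.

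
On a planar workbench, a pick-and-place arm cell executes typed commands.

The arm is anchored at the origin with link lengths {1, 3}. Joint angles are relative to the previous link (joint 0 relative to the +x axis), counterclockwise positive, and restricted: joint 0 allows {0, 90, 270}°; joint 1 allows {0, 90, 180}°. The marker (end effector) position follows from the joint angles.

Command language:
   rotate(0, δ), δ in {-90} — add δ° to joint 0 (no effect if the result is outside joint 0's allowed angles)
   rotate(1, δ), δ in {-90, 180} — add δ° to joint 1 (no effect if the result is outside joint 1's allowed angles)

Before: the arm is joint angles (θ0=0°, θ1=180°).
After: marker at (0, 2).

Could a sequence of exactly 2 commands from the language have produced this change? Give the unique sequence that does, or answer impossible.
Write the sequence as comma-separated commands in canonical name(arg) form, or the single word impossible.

start: joint angles (θ0=0°, θ1=180°)
step 1 (rotate(0, -90)): joint angles (θ0=270°, θ1=180°)
step 2 (rotate(0, -90)): joint angles (θ0=270°, θ1=180°)
no other 2-command option fits: unique.

rotate(0, -90), rotate(0, -90)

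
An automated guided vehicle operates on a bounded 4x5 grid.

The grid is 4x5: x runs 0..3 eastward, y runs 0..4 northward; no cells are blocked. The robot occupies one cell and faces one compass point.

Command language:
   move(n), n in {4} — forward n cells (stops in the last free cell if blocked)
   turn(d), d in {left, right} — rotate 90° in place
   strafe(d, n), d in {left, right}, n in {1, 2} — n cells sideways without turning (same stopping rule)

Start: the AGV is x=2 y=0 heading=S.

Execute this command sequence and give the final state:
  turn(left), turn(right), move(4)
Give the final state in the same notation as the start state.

x=2 y=0 heading=S

t0: x=2 y=0 heading=S
step 1 (turn(left)): x=2 y=0 heading=E
step 2 (turn(right)): x=2 y=0 heading=S
step 3 (move(4)): x=2 y=0 heading=S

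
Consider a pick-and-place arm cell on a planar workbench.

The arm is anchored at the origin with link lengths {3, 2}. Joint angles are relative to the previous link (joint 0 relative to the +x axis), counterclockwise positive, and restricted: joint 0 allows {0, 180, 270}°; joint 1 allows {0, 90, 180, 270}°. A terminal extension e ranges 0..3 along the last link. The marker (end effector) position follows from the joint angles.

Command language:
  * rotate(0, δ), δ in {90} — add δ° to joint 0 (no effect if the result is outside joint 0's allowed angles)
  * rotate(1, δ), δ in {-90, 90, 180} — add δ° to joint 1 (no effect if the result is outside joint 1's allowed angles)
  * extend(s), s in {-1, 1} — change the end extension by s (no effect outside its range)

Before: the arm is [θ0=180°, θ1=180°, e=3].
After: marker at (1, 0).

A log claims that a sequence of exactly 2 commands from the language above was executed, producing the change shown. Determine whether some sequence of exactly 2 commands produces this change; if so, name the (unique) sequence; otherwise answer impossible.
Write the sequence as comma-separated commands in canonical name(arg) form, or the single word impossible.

key: order matters: swapping extend(1) and extend(-1) lands elsewhere
initial: [θ0=180°, θ1=180°, e=3]
1. extend(1) → [θ0=180°, θ1=180°, e=3]
2. extend(-1) → [θ0=180°, θ1=180°, e=2]
no rival 2-sequence matches.

extend(1), extend(-1)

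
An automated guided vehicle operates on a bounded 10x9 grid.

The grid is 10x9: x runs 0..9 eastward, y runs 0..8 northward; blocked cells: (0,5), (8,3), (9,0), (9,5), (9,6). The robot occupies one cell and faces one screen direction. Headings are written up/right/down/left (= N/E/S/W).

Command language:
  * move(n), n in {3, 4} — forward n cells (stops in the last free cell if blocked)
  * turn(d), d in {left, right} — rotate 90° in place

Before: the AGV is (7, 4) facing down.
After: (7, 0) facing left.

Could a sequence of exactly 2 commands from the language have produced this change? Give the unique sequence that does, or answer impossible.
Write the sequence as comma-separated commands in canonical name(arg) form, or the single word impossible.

key: cell and facing (now W) both changed — the 2 commands mix motion and turning
begin: (7, 4) facing down
t=1 move(4) ⇒ (7, 0) facing down
t=2 turn(right) ⇒ (7, 0) facing left
no other 2-command option fits: unique.

move(4), turn(right)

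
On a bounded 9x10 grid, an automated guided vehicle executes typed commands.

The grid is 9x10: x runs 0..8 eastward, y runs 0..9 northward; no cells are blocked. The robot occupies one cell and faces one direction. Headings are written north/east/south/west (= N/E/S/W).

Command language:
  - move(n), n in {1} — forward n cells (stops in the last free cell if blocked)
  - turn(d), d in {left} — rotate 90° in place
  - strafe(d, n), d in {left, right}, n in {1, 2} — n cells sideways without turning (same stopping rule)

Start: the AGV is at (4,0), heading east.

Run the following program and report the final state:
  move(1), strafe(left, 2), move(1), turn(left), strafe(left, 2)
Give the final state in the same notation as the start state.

start: at (4,0), heading east
1. move(1) → at (5,0), heading east
2. strafe(left, 2) → at (5,2), heading east
3. move(1) → at (6,2), heading east
4. turn(left) → at (6,2), heading north
5. strafe(left, 2) → at (4,2), heading north

at (4,2), heading north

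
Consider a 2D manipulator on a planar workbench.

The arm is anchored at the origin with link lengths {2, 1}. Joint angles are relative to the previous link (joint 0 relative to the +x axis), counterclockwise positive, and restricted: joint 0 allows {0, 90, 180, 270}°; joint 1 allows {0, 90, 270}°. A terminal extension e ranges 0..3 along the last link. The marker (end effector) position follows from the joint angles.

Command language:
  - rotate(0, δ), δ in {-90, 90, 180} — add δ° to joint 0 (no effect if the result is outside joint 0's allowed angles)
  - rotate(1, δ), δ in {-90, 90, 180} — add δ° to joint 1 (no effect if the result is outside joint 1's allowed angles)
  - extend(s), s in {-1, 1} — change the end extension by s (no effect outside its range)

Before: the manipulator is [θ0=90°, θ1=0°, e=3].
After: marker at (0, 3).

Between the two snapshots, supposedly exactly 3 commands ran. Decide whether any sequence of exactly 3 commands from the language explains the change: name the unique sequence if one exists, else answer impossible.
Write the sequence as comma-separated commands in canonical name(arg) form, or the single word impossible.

extend(-1), extend(-1), extend(-1)

begin: [θ0=90°, θ1=0°, e=3]
step 1 (extend(-1)): [θ0=90°, θ1=0°, e=2]
step 2 (extend(-1)): [θ0=90°, θ1=0°, e=1]
step 3 (extend(-1)): [θ0=90°, θ1=0°, e=0]
no rival 3-sequence matches.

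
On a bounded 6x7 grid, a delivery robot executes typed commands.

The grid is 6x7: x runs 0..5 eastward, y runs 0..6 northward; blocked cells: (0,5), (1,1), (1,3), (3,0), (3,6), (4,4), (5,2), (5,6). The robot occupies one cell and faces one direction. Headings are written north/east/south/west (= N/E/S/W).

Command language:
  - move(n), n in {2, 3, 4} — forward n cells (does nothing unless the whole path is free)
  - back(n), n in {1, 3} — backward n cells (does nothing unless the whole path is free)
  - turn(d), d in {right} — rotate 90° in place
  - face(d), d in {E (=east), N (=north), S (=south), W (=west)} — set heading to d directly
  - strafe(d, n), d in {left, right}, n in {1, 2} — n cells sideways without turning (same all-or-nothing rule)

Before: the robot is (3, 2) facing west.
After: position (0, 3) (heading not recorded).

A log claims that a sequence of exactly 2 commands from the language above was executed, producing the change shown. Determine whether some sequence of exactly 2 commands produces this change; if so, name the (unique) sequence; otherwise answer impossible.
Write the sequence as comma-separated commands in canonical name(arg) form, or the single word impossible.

move(3), strafe(right, 1)

key: order matters: swapping move(3) and strafe(right, 1) lands elsewhere
initial: (3, 2) facing west
step 1 (move(3)): (0, 2) facing west
step 2 (strafe(right, 1)): (0, 3) facing west
no rival 2-sequence matches.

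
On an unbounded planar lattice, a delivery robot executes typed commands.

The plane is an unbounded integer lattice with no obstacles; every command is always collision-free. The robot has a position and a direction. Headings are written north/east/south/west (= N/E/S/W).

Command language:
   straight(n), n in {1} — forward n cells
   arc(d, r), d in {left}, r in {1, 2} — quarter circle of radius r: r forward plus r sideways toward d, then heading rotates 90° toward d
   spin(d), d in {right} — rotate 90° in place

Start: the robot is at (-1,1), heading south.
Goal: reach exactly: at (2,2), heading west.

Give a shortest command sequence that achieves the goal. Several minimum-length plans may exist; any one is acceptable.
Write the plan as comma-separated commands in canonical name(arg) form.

from: at (-1,1), heading south
1. arc(left, 2) → at (1,-1), heading east
2. arc(left, 2) → at (3,1), heading north
3. arc(left, 1) → at (2,2), heading west
minimal: 3 command(s), checked below 3.

arc(left, 2), arc(left, 2), arc(left, 1)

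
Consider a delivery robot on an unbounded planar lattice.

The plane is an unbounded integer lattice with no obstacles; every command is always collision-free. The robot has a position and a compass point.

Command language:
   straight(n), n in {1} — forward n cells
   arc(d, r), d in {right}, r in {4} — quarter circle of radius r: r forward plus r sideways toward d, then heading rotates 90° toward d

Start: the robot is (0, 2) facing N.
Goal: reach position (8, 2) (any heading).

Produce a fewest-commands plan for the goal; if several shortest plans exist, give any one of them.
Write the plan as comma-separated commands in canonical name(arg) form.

from: (0, 2) facing N
[1] after arc(right, 4): (4, 6) facing E
[2] after arc(right, 4): (8, 2) facing S
shorter routes all fall short; 2 is best.

arc(right, 4), arc(right, 4)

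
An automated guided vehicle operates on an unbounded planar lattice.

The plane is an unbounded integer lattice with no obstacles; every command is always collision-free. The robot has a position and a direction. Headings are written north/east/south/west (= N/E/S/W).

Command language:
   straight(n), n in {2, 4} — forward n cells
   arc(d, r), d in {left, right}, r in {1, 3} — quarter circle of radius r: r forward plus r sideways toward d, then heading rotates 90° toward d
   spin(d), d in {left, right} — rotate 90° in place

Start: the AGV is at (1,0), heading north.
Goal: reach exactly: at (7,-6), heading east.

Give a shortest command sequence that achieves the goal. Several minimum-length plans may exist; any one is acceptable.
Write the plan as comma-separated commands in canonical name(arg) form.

t0: at (1,0), heading north
t=1 spin(right) ⇒ at (1,0), heading east
t=2 arc(right, 3) ⇒ at (4,-3), heading south
t=3 arc(left, 3) ⇒ at (7,-6), heading east
minimal: 3 command(s), checked below 3.

spin(right), arc(right, 3), arc(left, 3)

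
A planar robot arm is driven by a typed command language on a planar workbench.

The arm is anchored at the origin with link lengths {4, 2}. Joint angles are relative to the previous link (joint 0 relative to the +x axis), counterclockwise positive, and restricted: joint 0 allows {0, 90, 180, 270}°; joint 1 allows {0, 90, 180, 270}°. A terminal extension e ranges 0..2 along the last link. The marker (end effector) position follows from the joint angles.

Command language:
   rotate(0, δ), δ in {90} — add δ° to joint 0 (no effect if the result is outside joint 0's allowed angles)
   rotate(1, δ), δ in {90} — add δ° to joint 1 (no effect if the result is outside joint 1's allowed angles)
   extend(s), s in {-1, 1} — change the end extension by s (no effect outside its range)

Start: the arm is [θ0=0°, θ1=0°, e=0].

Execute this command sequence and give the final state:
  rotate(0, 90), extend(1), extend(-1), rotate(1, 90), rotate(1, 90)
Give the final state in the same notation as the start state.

start: [θ0=0°, θ1=0°, e=0]
1. rotate(0, 90) → [θ0=90°, θ1=0°, e=0]
2. extend(1) → [θ0=90°, θ1=0°, e=1]
3. extend(-1) → [θ0=90°, θ1=0°, e=0]
4. rotate(1, 90) → [θ0=90°, θ1=90°, e=0]
5. rotate(1, 90) → [θ0=90°, θ1=180°, e=0]

[θ0=90°, θ1=180°, e=0]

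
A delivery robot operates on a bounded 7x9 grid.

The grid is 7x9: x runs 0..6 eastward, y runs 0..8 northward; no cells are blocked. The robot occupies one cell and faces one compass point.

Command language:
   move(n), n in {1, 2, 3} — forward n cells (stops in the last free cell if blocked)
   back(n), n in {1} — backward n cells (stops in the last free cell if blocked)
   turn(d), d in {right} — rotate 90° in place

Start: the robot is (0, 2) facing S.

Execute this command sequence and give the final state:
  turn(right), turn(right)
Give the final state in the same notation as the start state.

t0: (0, 2) facing S
[1] after turn(right): (0, 2) facing W
[2] after turn(right): (0, 2) facing N

(0, 2) facing N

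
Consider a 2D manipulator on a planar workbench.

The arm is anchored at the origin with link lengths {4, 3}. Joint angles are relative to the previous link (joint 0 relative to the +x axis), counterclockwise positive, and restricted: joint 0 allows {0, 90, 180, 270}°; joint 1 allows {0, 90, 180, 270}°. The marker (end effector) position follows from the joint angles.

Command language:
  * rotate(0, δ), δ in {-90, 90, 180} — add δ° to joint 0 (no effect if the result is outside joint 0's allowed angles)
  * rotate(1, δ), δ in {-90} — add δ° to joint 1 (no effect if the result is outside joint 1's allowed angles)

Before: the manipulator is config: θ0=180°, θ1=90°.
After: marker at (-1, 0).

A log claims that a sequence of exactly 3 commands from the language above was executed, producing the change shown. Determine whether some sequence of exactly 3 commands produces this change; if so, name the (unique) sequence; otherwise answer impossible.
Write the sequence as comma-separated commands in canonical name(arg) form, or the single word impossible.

rotate(1, -90), rotate(1, -90), rotate(1, -90)

start: config: θ0=180°, θ1=90°
[1] after rotate(1, -90): config: θ0=180°, θ1=0°
[2] after rotate(1, -90): config: θ0=180°, θ1=270°
[3] after rotate(1, -90): config: θ0=180°, θ1=180°
uniquely the one of 64 3-step routes that fits.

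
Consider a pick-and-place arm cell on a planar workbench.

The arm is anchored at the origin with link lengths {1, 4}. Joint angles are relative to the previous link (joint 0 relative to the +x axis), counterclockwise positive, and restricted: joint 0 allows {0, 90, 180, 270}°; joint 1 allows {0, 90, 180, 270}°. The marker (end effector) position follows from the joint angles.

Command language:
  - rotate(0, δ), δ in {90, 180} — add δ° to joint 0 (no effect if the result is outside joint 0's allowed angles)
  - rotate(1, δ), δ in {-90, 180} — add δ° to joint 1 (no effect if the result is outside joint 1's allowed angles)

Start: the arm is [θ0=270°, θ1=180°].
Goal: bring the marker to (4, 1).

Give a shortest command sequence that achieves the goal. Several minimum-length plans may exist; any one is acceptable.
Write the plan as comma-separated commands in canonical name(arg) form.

initial: [θ0=270°, θ1=180°]
1. rotate(1, -90) → [θ0=270°, θ1=90°]
2. rotate(0, 180) → [θ0=90°, θ1=90°]
3. rotate(1, 180) → [θ0=90°, θ1=270°]
shorter routes all fall short; 3 is best.

rotate(1, -90), rotate(0, 180), rotate(1, 180)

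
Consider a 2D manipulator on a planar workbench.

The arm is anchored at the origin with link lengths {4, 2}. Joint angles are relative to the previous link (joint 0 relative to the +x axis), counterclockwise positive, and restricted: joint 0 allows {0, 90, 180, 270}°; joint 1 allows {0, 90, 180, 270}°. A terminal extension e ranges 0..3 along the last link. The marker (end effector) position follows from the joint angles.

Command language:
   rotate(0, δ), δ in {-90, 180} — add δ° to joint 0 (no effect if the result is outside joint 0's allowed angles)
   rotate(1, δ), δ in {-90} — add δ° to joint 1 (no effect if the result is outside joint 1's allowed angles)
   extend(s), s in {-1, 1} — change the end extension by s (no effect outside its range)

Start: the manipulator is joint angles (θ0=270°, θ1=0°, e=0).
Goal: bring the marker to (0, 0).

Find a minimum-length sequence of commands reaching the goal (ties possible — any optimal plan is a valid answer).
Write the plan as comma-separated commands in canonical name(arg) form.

rotate(1, -90), rotate(1, -90), extend(1), extend(1)

start: joint angles (θ0=270°, θ1=0°, e=0)
1. rotate(1, -90) → joint angles (θ0=270°, θ1=270°, e=0)
2. rotate(1, -90) → joint angles (θ0=270°, θ1=180°, e=0)
3. extend(1) → joint angles (θ0=270°, θ1=180°, e=1)
4. extend(1) → joint angles (θ0=270°, θ1=180°, e=2)
no 3-step plan works, so 4 is optimal.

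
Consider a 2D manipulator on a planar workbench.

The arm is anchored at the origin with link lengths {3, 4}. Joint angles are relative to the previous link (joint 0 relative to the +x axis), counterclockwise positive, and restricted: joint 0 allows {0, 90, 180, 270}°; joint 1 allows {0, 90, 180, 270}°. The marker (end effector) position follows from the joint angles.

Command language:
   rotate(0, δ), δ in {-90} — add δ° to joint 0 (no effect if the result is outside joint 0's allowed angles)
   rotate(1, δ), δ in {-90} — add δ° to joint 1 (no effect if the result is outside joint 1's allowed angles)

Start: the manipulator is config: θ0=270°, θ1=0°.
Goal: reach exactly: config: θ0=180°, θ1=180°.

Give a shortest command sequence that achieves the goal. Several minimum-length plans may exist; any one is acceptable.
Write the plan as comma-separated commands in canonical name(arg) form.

rotate(1, -90), rotate(1, -90), rotate(0, -90)

initial: config: θ0=270°, θ1=0°
t=1 rotate(1, -90) ⇒ config: θ0=270°, θ1=270°
t=2 rotate(1, -90) ⇒ config: θ0=270°, θ1=180°
t=3 rotate(0, -90) ⇒ config: θ0=180°, θ1=180°
no 2-step plan works, so 3 is optimal.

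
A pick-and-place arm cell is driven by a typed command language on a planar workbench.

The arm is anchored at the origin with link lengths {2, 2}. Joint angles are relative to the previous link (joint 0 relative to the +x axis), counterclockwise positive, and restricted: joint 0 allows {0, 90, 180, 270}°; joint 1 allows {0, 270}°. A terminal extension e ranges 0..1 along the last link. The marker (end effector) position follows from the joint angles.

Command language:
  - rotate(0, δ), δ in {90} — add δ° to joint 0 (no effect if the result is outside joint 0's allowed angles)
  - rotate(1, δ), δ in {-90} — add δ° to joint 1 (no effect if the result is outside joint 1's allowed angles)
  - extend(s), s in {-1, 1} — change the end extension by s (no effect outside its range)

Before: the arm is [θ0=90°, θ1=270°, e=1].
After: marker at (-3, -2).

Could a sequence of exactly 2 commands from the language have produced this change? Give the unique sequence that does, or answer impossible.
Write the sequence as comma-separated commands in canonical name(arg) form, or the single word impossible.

t0: [θ0=90°, θ1=270°, e=1]
[1] after rotate(0, 90): [θ0=180°, θ1=270°, e=1]
[2] after rotate(0, 90): [θ0=270°, θ1=270°, e=1]
no rival 2-sequence matches.

rotate(0, 90), rotate(0, 90)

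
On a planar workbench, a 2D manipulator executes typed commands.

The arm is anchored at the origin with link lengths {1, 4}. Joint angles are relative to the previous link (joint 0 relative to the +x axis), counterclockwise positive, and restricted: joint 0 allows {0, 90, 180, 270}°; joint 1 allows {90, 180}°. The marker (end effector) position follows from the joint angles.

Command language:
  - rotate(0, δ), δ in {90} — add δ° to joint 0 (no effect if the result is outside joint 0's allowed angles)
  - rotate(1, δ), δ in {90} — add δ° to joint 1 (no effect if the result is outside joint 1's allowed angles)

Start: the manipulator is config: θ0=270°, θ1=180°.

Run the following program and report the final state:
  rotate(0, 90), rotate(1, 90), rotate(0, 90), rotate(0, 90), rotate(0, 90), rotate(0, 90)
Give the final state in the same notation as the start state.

begin: config: θ0=270°, θ1=180°
step 1 (rotate(0, 90)): config: θ0=0°, θ1=180°
step 2 (rotate(1, 90)): config: θ0=0°, θ1=180°
step 3 (rotate(0, 90)): config: θ0=90°, θ1=180°
step 4 (rotate(0, 90)): config: θ0=180°, θ1=180°
step 5 (rotate(0, 90)): config: θ0=270°, θ1=180°
step 6 (rotate(0, 90)): config: θ0=0°, θ1=180°

config: θ0=0°, θ1=180°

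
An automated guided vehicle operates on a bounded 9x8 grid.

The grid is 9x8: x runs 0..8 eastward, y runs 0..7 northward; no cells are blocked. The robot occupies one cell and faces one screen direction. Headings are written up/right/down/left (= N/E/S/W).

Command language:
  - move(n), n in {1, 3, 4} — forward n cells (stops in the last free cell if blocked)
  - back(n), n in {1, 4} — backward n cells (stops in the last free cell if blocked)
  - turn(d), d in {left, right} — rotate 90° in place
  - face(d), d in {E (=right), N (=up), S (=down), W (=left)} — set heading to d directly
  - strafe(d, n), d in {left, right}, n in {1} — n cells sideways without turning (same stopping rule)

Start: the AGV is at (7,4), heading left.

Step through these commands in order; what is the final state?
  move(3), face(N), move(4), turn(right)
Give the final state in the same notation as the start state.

at (4,7), heading right

initial: at (7,4), heading left
t=1 move(3) ⇒ at (4,4), heading left
t=2 face(N) ⇒ at (4,4), heading up
t=3 move(4) ⇒ at (4,7), heading up
t=4 turn(right) ⇒ at (4,7), heading right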